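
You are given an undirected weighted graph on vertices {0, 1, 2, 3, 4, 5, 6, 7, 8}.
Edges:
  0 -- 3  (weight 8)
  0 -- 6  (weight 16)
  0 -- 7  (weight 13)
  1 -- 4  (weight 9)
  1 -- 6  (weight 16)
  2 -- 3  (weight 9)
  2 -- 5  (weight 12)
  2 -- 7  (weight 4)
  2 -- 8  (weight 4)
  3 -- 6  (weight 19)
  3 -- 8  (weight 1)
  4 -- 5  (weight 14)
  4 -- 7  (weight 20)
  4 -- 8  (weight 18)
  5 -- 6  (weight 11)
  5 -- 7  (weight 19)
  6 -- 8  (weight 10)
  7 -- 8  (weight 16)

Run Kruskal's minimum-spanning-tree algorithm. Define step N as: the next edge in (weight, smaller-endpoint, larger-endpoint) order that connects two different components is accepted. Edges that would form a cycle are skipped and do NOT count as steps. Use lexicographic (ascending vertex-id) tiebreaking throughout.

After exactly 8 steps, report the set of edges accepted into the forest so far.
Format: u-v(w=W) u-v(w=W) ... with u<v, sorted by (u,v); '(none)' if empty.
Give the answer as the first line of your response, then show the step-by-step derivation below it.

0-3(w=8) 1-4(w=9) 2-7(w=4) 2-8(w=4) 3-8(w=1) 4-5(w=14) 5-6(w=11) 6-8(w=10)

step 1: add edge 3-8 (w=1); MST = {3-8(w=1)}
step 2: add edge 2-7 (w=4); MST = {2-7(w=4) 3-8(w=1)}
step 3: add edge 2-8 (w=4); MST = {2-7(w=4) 2-8(w=4) 3-8(w=1)}
step 4: add edge 0-3 (w=8); MST = {0-3(w=8) 2-7(w=4) 2-8(w=4) 3-8(w=1)}
step 5: add edge 1-4 (w=9); MST = {0-3(w=8) 1-4(w=9) 2-7(w=4) 2-8(w=4) 3-8(w=1)}
step 6: add edge 6-8 (w=10); MST = {0-3(w=8) 1-4(w=9) 2-7(w=4) 2-8(w=4) 3-8(w=1) 6-8(w=10)}
step 7: add edge 5-6 (w=11); MST = {0-3(w=8) 1-4(w=9) 2-7(w=4) 2-8(w=4) 3-8(w=1) 5-6(w=11) 6-8(w=10)}
step 8: add edge 4-5 (w=14); MST = {0-3(w=8) 1-4(w=9) 2-7(w=4) 2-8(w=4) 3-8(w=1) 4-5(w=14) 5-6(w=11) 6-8(w=10)}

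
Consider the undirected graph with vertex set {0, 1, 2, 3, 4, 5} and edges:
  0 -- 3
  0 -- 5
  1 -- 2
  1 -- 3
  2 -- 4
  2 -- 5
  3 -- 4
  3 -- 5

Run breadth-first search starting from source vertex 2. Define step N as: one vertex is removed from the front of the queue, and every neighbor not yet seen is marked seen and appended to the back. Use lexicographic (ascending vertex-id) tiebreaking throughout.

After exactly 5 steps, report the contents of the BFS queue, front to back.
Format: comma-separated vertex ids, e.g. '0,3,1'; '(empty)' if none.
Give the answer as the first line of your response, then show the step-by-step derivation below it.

0

step 1: dequeue 2; queue=[1,4,5]; order=2
step 2: dequeue 1; queue=[4,5,3]; order=2,1
step 3: dequeue 4; queue=[5,3]; order=2,1,4
step 4: dequeue 5; queue=[3,0]; order=2,1,4,5
step 5: dequeue 3; queue=[0]; order=2,1,4,5,3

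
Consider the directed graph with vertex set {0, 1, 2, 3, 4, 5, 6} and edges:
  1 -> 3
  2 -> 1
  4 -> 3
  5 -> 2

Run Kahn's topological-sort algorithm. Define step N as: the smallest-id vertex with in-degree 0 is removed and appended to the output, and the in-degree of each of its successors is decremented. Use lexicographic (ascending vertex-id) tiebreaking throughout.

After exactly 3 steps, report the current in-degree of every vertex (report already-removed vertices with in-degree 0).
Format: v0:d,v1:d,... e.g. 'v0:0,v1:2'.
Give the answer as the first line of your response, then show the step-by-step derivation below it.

v0:0,v1:1,v2:0,v3:1,v4:0,v5:0,v6:0

step 1: output 0; order=[0]; indeg=(0,1,1,2,0,0,0)
step 2: output 4; order=[0,4]; indeg=(0,1,1,1,0,0,0)
step 3: output 5; order=[0,4,5]; indeg=(0,1,0,1,0,0,0)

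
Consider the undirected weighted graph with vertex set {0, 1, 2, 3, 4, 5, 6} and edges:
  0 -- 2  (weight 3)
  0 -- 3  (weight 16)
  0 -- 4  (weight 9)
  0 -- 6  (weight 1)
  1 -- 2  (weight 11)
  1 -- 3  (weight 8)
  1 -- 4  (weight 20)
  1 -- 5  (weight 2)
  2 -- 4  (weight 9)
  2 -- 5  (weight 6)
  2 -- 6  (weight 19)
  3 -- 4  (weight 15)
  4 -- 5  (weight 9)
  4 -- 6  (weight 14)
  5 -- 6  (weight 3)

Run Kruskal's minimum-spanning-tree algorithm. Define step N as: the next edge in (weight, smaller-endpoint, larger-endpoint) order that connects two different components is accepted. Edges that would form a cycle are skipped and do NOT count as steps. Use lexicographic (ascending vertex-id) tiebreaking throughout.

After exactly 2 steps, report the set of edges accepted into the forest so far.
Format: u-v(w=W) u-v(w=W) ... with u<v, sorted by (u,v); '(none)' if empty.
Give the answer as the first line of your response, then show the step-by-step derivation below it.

0-6(w=1) 1-5(w=2)

step 1: add edge 0-6 (w=1); MST = {0-6(w=1)}
step 2: add edge 1-5 (w=2); MST = {0-6(w=1) 1-5(w=2)}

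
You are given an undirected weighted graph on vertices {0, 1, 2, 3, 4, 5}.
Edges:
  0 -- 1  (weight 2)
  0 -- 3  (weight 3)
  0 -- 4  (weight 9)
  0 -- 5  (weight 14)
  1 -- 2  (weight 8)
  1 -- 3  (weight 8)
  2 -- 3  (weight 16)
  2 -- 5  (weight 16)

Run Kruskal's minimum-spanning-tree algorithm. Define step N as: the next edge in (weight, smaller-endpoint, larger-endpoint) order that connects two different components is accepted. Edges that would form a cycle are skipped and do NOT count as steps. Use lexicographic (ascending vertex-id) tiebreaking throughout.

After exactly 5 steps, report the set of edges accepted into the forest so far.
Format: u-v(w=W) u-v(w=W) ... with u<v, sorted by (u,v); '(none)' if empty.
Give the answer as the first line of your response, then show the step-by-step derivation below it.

0-1(w=2) 0-3(w=3) 0-4(w=9) 0-5(w=14) 1-2(w=8)

step 1: add edge 0-1 (w=2); MST = {0-1(w=2)}
step 2: add edge 0-3 (w=3); MST = {0-1(w=2) 0-3(w=3)}
step 3: add edge 1-2 (w=8); MST = {0-1(w=2) 0-3(w=3) 1-2(w=8)}
step 4: add edge 0-4 (w=9); MST = {0-1(w=2) 0-3(w=3) 0-4(w=9) 1-2(w=8)}
step 5: add edge 0-5 (w=14); MST = {0-1(w=2) 0-3(w=3) 0-4(w=9) 0-5(w=14) 1-2(w=8)}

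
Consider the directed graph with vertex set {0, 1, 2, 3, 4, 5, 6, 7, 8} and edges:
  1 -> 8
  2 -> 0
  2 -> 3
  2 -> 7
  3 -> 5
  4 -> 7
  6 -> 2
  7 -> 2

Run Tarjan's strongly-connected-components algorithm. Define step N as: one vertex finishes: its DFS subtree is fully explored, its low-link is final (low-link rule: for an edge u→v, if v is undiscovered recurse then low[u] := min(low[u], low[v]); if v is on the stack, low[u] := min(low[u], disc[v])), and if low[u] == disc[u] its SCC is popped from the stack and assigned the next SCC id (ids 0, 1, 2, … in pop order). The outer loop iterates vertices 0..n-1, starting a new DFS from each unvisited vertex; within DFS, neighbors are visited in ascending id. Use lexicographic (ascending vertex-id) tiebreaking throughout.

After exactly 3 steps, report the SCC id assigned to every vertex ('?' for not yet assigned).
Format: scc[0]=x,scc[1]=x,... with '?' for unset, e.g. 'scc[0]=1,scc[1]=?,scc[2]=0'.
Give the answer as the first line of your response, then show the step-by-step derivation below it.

scc[0]=0,scc[1]=2,scc[2]=?,scc[3]=?,scc[4]=?,scc[5]=?,scc[6]=?,scc[7]=?,scc[8]=1

step 1: low=(low[0]=0,low[1]=?,low[2]=?,low[3]=?,low[4]=?,low[5]=?,low[6]=?,low[7]=?,low[8]=?); scc=(scc[0]=0,scc[1]=?,scc[2]=?,scc[3]=?,scc[4]=?,scc[5]=?,scc[6]=?,scc[7]=?,scc[8]=?)
step 2: low=(low[0]=0,low[1]=1,low[2]=?,low[3]=?,low[4]=?,low[5]=?,low[6]=?,low[7]=?,low[8]=2); scc=(scc[0]=0,scc[1]=?,scc[2]=?,scc[3]=?,scc[4]=?,scc[5]=?,scc[6]=?,scc[7]=?,scc[8]=1)
step 3: low=(low[0]=0,low[1]=1,low[2]=?,low[3]=?,low[4]=?,low[5]=?,low[6]=?,low[7]=?,low[8]=2); scc=(scc[0]=0,scc[1]=2,scc[2]=?,scc[3]=?,scc[4]=?,scc[5]=?,scc[6]=?,scc[7]=?,scc[8]=1)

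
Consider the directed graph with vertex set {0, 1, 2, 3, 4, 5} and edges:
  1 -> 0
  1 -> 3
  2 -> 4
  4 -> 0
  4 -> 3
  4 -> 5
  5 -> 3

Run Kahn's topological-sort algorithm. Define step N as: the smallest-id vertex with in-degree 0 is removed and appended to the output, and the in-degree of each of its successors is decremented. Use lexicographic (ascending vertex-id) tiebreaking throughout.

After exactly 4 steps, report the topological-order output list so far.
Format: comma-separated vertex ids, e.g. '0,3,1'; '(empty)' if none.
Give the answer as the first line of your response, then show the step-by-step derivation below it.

1,2,4,0

step 1: output 1; order=[1]; indeg=(1,0,0,2,1,1)
step 2: output 2; order=[1,2]; indeg=(1,0,0,2,0,1)
step 3: output 4; order=[1,2,4]; indeg=(0,0,0,1,0,0)
step 4: output 0; order=[1,2,4,0]; indeg=(0,0,0,1,0,0)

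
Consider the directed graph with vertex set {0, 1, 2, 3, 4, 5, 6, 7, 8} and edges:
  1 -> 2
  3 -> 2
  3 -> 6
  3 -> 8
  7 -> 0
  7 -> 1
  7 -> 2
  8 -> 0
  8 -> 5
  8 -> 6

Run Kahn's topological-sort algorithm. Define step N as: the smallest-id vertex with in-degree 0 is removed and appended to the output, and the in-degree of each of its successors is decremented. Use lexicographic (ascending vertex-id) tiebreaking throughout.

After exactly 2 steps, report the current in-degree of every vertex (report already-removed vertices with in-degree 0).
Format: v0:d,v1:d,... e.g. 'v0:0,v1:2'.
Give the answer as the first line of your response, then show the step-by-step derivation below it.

v0:2,v1:1,v2:2,v3:0,v4:0,v5:1,v6:1,v7:0,v8:0

step 1: output 3; order=[3]; indeg=(2,1,2,0,0,1,1,0,0)
step 2: output 4; order=[3,4]; indeg=(2,1,2,0,0,1,1,0,0)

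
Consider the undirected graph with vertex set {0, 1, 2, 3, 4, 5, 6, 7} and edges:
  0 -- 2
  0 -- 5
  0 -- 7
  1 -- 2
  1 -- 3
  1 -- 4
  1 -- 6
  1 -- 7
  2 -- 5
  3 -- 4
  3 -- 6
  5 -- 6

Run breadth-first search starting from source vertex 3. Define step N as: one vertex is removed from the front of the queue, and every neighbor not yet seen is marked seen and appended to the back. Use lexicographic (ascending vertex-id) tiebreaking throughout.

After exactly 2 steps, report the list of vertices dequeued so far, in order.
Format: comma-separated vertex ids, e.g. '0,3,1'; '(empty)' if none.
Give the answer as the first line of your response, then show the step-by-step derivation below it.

3,1

step 1: dequeue 3; queue=[1,4,6]; order=3
step 2: dequeue 1; queue=[4,6,2,7]; order=3,1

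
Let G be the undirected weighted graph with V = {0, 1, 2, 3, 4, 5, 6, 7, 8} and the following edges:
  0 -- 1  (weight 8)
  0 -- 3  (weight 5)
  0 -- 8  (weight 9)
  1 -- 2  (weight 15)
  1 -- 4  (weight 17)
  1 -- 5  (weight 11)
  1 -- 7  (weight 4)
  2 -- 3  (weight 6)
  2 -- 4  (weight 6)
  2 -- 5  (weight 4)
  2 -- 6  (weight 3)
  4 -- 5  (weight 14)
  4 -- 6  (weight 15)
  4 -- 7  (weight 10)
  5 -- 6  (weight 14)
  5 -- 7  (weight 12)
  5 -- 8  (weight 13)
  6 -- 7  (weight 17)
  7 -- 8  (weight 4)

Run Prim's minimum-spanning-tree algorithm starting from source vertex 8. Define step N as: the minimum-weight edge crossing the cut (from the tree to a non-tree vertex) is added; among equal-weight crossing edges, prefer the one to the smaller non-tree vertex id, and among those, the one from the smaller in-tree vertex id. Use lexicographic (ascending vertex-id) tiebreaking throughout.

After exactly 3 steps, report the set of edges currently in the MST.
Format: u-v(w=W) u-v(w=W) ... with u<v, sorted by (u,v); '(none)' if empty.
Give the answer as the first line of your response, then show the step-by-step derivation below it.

0-1(w=8) 1-7(w=4) 7-8(w=4)

step 1: add edge 7-8 (w=4); MST = {7-8(w=4)}
step 2: add edge 1-7 (w=4); MST = {1-7(w=4) 7-8(w=4)}
step 3: add edge 0-1 (w=8); MST = {0-1(w=8) 1-7(w=4) 7-8(w=4)}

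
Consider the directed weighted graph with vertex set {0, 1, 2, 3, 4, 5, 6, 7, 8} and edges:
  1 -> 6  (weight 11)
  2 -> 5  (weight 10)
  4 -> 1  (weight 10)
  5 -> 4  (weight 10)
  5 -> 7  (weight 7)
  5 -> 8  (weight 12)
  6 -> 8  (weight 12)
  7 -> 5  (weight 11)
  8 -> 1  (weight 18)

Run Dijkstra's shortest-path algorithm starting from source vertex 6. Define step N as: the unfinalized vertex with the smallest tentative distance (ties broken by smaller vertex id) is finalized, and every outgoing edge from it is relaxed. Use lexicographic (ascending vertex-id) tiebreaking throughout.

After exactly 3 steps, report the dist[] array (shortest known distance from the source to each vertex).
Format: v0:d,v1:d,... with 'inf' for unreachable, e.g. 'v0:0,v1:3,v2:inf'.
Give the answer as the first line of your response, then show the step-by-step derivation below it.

v0:inf,v1:30,v2:inf,v3:inf,v4:inf,v5:inf,v6:0,v7:inf,v8:12

step 1: dist = v0:inf,v1:inf,v2:inf,v3:inf,v4:inf,v5:inf,v6:0,v7:inf,v8:12
step 2: dist = v0:inf,v1:30,v2:inf,v3:inf,v4:inf,v5:inf,v6:0,v7:inf,v8:12
step 3: dist = v0:inf,v1:30,v2:inf,v3:inf,v4:inf,v5:inf,v6:0,v7:inf,v8:12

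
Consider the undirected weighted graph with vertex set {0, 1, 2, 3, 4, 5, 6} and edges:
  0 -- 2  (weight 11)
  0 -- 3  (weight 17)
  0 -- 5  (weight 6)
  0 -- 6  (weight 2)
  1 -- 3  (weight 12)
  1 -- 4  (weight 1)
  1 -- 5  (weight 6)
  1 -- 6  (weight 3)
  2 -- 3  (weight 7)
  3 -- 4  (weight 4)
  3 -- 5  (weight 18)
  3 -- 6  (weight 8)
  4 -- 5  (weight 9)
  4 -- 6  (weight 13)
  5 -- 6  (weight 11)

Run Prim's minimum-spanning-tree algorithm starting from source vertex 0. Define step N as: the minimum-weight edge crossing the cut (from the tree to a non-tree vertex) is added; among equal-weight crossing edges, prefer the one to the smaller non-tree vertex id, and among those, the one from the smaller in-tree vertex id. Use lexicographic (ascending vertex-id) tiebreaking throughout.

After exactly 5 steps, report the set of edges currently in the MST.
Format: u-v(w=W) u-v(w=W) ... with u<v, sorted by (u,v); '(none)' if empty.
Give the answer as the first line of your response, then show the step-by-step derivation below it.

0-5(w=6) 0-6(w=2) 1-4(w=1) 1-6(w=3) 3-4(w=4)

step 1: add edge 0-6 (w=2); MST = {0-6(w=2)}
step 2: add edge 1-6 (w=3); MST = {0-6(w=2) 1-6(w=3)}
step 3: add edge 1-4 (w=1); MST = {0-6(w=2) 1-4(w=1) 1-6(w=3)}
step 4: add edge 3-4 (w=4); MST = {0-6(w=2) 1-4(w=1) 1-6(w=3) 3-4(w=4)}
step 5: add edge 0-5 (w=6); MST = {0-5(w=6) 0-6(w=2) 1-4(w=1) 1-6(w=3) 3-4(w=4)}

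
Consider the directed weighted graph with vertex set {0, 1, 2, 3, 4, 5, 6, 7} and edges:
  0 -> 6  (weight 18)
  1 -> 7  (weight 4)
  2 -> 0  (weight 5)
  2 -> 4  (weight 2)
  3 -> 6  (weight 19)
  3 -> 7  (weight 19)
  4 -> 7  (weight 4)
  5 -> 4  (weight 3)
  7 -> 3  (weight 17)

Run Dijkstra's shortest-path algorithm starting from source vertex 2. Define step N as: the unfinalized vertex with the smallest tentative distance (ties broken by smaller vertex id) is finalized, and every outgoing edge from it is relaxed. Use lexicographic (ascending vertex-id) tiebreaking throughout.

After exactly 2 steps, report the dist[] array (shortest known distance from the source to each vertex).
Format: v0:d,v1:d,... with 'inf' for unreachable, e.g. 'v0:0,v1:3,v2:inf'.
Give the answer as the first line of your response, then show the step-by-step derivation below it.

v0:5,v1:inf,v2:0,v3:inf,v4:2,v5:inf,v6:inf,v7:6

step 1: dist = v0:5,v1:inf,v2:0,v3:inf,v4:2,v5:inf,v6:inf,v7:inf
step 2: dist = v0:5,v1:inf,v2:0,v3:inf,v4:2,v5:inf,v6:inf,v7:6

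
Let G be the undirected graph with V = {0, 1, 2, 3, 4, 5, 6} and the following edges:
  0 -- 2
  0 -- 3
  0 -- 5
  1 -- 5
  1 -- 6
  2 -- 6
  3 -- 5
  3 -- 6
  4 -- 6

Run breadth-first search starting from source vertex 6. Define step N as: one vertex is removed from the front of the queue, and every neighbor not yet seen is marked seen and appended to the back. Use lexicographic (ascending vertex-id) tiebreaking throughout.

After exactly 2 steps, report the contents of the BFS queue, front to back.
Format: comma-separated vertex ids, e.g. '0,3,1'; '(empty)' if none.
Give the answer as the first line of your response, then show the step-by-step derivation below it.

2,3,4,5

step 1: dequeue 6; queue=[1,2,3,4]; order=6
step 2: dequeue 1; queue=[2,3,4,5]; order=6,1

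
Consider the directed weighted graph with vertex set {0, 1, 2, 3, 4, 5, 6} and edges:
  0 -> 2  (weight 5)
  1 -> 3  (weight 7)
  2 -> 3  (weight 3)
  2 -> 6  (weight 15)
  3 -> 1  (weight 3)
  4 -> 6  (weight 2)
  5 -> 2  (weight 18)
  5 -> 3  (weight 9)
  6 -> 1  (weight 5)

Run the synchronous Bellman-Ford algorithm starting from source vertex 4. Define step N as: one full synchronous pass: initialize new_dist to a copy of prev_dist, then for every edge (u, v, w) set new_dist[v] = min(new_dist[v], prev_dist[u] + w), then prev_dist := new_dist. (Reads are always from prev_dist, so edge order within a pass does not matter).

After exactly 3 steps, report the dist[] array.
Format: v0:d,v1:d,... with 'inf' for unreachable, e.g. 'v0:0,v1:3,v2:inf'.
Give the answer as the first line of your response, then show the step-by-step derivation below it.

v0:inf,v1:7,v2:inf,v3:14,v4:0,v5:inf,v6:2

step 1: dist = v0:inf,v1:inf,v2:inf,v3:inf,v4:0,v5:inf,v6:2
step 2: dist = v0:inf,v1:7,v2:inf,v3:inf,v4:0,v5:inf,v6:2
step 3: dist = v0:inf,v1:7,v2:inf,v3:14,v4:0,v5:inf,v6:2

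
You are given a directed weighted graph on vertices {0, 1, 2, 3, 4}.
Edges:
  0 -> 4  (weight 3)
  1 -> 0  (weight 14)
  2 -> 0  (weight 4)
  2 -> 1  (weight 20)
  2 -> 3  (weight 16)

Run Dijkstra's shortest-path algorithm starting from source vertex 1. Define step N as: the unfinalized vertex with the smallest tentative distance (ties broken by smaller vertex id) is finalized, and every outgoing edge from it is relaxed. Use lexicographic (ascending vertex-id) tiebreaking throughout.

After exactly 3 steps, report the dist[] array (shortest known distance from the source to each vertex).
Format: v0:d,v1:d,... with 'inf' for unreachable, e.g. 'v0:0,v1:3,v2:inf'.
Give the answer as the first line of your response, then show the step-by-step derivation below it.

v0:14,v1:0,v2:inf,v3:inf,v4:17

step 1: dist = v0:14,v1:0,v2:inf,v3:inf,v4:inf
step 2: dist = v0:14,v1:0,v2:inf,v3:inf,v4:17
step 3: dist = v0:14,v1:0,v2:inf,v3:inf,v4:17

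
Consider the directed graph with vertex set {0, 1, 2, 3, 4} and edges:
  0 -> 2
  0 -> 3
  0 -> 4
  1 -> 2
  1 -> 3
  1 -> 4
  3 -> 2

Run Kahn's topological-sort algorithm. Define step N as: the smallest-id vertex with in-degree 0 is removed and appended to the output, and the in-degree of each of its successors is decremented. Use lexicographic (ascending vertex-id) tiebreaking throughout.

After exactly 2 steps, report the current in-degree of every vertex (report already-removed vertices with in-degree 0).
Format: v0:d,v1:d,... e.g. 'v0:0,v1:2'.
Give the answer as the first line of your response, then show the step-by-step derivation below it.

v0:0,v1:0,v2:1,v3:0,v4:0

step 1: output 0; order=[0]; indeg=(0,0,2,1,1)
step 2: output 1; order=[0,1]; indeg=(0,0,1,0,0)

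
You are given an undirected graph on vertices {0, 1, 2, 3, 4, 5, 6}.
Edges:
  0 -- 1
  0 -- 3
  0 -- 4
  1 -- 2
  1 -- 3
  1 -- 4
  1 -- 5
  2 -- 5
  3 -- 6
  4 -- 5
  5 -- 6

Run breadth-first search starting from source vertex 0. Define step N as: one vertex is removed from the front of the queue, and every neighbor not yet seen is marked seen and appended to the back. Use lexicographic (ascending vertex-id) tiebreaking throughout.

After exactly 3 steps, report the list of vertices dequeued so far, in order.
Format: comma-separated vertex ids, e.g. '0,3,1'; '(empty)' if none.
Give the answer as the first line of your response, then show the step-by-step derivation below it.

0,1,3

step 1: dequeue 0; queue=[1,3,4]; order=0
step 2: dequeue 1; queue=[3,4,2,5]; order=0,1
step 3: dequeue 3; queue=[4,2,5,6]; order=0,1,3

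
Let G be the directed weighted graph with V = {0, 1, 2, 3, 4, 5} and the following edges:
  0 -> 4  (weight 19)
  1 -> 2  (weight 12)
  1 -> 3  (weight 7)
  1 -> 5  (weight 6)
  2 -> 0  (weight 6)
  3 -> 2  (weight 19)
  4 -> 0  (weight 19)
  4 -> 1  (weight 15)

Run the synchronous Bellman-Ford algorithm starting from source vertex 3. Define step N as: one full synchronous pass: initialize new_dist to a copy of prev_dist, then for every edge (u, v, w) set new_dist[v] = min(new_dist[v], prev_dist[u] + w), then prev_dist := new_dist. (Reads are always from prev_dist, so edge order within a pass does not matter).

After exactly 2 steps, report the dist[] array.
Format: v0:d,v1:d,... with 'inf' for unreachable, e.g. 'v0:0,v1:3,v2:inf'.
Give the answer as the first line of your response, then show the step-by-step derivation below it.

v0:25,v1:inf,v2:19,v3:0,v4:inf,v5:inf

step 1: dist = v0:inf,v1:inf,v2:19,v3:0,v4:inf,v5:inf
step 2: dist = v0:25,v1:inf,v2:19,v3:0,v4:inf,v5:inf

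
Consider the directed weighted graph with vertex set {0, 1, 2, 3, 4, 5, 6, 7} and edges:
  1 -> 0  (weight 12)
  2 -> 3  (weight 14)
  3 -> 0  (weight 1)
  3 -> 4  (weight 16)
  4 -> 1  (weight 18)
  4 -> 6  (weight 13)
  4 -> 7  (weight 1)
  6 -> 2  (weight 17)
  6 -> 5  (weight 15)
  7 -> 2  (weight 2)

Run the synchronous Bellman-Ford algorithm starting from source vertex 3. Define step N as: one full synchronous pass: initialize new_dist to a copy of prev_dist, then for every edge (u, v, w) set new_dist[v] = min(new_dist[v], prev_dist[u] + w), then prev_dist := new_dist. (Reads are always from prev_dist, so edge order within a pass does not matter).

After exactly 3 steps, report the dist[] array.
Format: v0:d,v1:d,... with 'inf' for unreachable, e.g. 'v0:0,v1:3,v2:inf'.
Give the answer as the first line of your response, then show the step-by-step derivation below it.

v0:1,v1:34,v2:19,v3:0,v4:16,v5:44,v6:29,v7:17

step 1: dist = v0:1,v1:inf,v2:inf,v3:0,v4:16,v5:inf,v6:inf,v7:inf
step 2: dist = v0:1,v1:34,v2:inf,v3:0,v4:16,v5:inf,v6:29,v7:17
step 3: dist = v0:1,v1:34,v2:19,v3:0,v4:16,v5:44,v6:29,v7:17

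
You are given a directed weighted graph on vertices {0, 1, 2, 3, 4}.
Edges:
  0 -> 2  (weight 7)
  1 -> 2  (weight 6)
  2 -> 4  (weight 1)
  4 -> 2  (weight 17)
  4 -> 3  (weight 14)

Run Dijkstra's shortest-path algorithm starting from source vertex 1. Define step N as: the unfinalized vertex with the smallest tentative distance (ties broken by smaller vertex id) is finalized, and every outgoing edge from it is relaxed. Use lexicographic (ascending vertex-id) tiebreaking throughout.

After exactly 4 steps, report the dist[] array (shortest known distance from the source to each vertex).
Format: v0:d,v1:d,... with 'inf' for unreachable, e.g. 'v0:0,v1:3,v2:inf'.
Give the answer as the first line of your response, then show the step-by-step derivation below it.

v0:inf,v1:0,v2:6,v3:21,v4:7

step 1: dist = v0:inf,v1:0,v2:6,v3:inf,v4:inf
step 2: dist = v0:inf,v1:0,v2:6,v3:inf,v4:7
step 3: dist = v0:inf,v1:0,v2:6,v3:21,v4:7
step 4: dist = v0:inf,v1:0,v2:6,v3:21,v4:7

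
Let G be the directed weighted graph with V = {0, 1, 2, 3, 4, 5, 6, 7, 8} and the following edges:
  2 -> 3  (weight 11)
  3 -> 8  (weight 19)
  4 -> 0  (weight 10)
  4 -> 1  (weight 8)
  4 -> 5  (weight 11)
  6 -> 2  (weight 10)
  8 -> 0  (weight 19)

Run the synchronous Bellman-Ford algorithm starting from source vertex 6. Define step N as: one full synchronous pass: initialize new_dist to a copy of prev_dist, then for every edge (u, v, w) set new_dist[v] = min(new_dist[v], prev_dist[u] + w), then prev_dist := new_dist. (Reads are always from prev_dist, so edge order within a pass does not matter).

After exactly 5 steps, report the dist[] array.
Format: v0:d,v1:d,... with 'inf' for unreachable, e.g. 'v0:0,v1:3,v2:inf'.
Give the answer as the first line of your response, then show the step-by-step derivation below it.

v0:59,v1:inf,v2:10,v3:21,v4:inf,v5:inf,v6:0,v7:inf,v8:40

step 1: dist = v0:inf,v1:inf,v2:10,v3:inf,v4:inf,v5:inf,v6:0,v7:inf,v8:inf
step 2: dist = v0:inf,v1:inf,v2:10,v3:21,v4:inf,v5:inf,v6:0,v7:inf,v8:inf
step 3: dist = v0:inf,v1:inf,v2:10,v3:21,v4:inf,v5:inf,v6:0,v7:inf,v8:40
step 4: dist = v0:59,v1:inf,v2:10,v3:21,v4:inf,v5:inf,v6:0,v7:inf,v8:40
step 5: dist = v0:59,v1:inf,v2:10,v3:21,v4:inf,v5:inf,v6:0,v7:inf,v8:40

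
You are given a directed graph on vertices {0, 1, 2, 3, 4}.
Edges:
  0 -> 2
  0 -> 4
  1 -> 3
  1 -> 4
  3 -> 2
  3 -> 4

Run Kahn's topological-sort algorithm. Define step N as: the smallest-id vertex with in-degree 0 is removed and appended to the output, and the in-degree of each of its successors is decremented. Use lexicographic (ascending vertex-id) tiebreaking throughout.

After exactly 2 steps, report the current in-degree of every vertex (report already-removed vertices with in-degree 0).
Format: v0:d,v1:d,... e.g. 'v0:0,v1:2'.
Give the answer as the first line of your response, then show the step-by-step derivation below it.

v0:0,v1:0,v2:1,v3:0,v4:1

step 1: output 0; order=[0]; indeg=(0,0,1,1,2)
step 2: output 1; order=[0,1]; indeg=(0,0,1,0,1)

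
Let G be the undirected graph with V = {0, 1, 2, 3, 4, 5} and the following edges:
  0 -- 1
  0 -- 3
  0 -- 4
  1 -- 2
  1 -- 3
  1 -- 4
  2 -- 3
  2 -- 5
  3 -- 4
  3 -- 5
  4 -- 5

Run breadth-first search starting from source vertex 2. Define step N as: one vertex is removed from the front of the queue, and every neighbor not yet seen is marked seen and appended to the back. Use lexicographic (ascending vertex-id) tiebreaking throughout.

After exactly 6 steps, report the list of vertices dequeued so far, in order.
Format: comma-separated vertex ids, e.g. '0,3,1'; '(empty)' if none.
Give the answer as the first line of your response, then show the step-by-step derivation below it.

2,1,3,5,0,4

step 1: dequeue 2; queue=[1,3,5]; order=2
step 2: dequeue 1; queue=[3,5,0,4]; order=2,1
step 3: dequeue 3; queue=[5,0,4]; order=2,1,3
step 4: dequeue 5; queue=[0,4]; order=2,1,3,5
step 5: dequeue 0; queue=[4]; order=2,1,3,5,0
step 6: dequeue 4; queue=[(empty)]; order=2,1,3,5,0,4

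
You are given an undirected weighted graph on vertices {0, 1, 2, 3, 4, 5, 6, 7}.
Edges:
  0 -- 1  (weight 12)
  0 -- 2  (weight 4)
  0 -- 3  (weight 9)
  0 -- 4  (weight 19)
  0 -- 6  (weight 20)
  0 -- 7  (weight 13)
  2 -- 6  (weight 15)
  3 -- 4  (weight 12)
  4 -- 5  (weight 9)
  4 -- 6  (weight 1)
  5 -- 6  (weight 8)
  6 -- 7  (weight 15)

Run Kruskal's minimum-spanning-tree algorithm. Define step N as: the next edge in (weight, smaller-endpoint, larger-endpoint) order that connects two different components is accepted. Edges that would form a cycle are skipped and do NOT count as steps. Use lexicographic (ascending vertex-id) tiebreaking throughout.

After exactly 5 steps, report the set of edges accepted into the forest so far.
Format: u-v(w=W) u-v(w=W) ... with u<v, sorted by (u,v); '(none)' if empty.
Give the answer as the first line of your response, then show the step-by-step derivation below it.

0-1(w=12) 0-2(w=4) 0-3(w=9) 4-6(w=1) 5-6(w=8)

step 1: add edge 4-6 (w=1); MST = {4-6(w=1)}
step 2: add edge 0-2 (w=4); MST = {0-2(w=4) 4-6(w=1)}
step 3: add edge 5-6 (w=8); MST = {0-2(w=4) 4-6(w=1) 5-6(w=8)}
step 4: add edge 0-3 (w=9); MST = {0-2(w=4) 0-3(w=9) 4-6(w=1) 5-6(w=8)}
step 5: add edge 0-1 (w=12); MST = {0-1(w=12) 0-2(w=4) 0-3(w=9) 4-6(w=1) 5-6(w=8)}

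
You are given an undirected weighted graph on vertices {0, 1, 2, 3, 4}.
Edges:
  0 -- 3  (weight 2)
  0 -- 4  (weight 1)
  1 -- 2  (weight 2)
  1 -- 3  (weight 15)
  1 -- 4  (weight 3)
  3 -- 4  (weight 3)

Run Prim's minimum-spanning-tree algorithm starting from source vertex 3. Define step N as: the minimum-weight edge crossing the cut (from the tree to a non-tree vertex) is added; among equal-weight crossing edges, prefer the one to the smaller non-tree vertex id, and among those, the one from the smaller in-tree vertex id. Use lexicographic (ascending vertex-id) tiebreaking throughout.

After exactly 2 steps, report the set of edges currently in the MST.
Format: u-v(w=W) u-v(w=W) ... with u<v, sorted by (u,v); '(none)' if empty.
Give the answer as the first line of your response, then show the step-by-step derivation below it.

0-3(w=2) 0-4(w=1)

step 1: add edge 0-3 (w=2); MST = {0-3(w=2)}
step 2: add edge 0-4 (w=1); MST = {0-3(w=2) 0-4(w=1)}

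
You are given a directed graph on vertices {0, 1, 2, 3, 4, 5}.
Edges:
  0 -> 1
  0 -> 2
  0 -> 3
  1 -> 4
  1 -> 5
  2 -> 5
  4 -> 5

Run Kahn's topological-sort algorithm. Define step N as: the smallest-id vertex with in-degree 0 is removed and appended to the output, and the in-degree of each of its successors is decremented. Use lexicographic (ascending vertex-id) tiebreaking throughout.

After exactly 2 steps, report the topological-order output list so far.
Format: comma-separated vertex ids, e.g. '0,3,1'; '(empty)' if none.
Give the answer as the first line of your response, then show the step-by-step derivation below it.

0,1

step 1: output 0; order=[0]; indeg=(0,0,0,0,1,3)
step 2: output 1; order=[0,1]; indeg=(0,0,0,0,0,2)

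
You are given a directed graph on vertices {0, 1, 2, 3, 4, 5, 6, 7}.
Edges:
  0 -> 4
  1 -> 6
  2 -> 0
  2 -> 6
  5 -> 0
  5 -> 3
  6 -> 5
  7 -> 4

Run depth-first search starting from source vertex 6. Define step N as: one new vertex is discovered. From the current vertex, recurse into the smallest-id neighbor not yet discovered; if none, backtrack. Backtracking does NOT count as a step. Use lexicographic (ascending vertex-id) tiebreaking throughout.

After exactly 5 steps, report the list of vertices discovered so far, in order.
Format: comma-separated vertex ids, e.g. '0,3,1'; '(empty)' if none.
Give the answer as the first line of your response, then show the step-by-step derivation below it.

6,5,0,4,3

step 1: discover 6; path=6; order=6
step 2: discover 5; path=6>5; order=6,5
step 3: discover 0; path=6>5>0; order=6,5,0
step 4: discover 4; path=6>5>0>4; order=6,5,0,4
step 5: discover 3; path=6>5>3; order=6,5,0,4,3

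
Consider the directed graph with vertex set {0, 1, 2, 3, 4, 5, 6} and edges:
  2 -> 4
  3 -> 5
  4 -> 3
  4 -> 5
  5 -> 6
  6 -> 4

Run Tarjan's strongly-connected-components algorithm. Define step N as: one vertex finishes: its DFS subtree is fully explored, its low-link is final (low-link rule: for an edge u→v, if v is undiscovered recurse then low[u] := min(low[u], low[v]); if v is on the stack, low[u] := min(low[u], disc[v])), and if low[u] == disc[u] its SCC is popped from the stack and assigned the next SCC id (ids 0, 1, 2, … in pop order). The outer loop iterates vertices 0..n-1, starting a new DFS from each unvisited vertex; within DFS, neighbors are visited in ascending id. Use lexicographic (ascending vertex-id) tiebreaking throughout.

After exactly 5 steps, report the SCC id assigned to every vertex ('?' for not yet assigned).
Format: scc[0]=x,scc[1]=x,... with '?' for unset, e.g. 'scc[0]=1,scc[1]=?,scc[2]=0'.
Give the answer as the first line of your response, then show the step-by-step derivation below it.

scc[0]=0,scc[1]=1,scc[2]=?,scc[3]=?,scc[4]=?,scc[5]=?,scc[6]=?

step 1: low=(low[0]=0,low[1]=?,low[2]=?,low[3]=?,low[4]=?,low[5]=?,low[6]=?); scc=(scc[0]=0,scc[1]=?,scc[2]=?,scc[3]=?,scc[4]=?,scc[5]=?,scc[6]=?)
step 2: low=(low[0]=0,low[1]=1,low[2]=?,low[3]=?,low[4]=?,low[5]=?,low[6]=?); scc=(scc[0]=0,scc[1]=1,scc[2]=?,scc[3]=?,scc[4]=?,scc[5]=?,scc[6]=?)
step 3: low=(low[0]=0,low[1]=1,low[2]=2,low[3]=4,low[4]=3,low[5]=5,low[6]=3); scc=(scc[0]=0,scc[1]=1,scc[2]=?,scc[3]=?,scc[4]=?,scc[5]=?,scc[6]=?)
step 4: low=(low[0]=0,low[1]=1,low[2]=2,low[3]=4,low[4]=3,low[5]=3,low[6]=3); scc=(scc[0]=0,scc[1]=1,scc[2]=?,scc[3]=?,scc[4]=?,scc[5]=?,scc[6]=?)
step 5: low=(low[0]=0,low[1]=1,low[2]=2,low[3]=3,low[4]=3,low[5]=3,low[6]=3); scc=(scc[0]=0,scc[1]=1,scc[2]=?,scc[3]=?,scc[4]=?,scc[5]=?,scc[6]=?)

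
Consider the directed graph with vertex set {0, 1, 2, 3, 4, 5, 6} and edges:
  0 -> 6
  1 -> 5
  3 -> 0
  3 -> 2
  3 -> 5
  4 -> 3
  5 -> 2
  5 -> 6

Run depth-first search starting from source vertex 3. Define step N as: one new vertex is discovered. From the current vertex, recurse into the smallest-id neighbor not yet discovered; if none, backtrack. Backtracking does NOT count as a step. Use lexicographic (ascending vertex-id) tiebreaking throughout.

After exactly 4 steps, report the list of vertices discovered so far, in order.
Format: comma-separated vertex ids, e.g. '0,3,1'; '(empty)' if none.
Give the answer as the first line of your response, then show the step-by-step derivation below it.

3,0,6,2

step 1: discover 3; path=3; order=3
step 2: discover 0; path=3>0; order=3,0
step 3: discover 6; path=3>0>6; order=3,0,6
step 4: discover 2; path=3>2; order=3,0,6,2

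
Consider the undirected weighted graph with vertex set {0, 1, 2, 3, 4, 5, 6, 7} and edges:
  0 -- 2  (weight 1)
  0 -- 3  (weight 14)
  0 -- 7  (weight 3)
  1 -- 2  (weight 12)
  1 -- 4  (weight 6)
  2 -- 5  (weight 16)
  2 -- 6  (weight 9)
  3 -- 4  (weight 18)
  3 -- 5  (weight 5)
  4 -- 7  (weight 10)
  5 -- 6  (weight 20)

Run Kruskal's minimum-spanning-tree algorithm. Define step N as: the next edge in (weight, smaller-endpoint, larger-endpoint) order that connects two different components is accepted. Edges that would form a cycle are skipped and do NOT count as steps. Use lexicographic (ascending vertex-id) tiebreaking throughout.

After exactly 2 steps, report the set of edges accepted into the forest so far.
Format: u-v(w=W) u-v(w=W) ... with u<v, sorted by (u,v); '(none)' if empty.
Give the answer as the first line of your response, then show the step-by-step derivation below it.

0-2(w=1) 0-7(w=3)

step 1: add edge 0-2 (w=1); MST = {0-2(w=1)}
step 2: add edge 0-7 (w=3); MST = {0-2(w=1) 0-7(w=3)}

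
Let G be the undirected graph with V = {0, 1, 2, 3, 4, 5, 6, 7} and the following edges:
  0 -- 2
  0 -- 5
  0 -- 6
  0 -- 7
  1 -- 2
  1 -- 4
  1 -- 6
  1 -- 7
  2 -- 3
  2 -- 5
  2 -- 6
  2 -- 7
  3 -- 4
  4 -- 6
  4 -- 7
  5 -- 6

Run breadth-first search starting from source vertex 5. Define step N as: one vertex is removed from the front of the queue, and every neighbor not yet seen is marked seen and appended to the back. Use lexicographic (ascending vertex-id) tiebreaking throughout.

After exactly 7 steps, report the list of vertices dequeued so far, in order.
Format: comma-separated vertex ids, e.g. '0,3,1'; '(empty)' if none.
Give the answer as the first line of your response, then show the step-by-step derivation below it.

5,0,2,6,7,1,3

step 1: dequeue 5; queue=[0,2,6]; order=5
step 2: dequeue 0; queue=[2,6,7]; order=5,0
step 3: dequeue 2; queue=[6,7,1,3]; order=5,0,2
step 4: dequeue 6; queue=[7,1,3,4]; order=5,0,2,6
step 5: dequeue 7; queue=[1,3,4]; order=5,0,2,6,7
step 6: dequeue 1; queue=[3,4]; order=5,0,2,6,7,1
step 7: dequeue 3; queue=[4]; order=5,0,2,6,7,1,3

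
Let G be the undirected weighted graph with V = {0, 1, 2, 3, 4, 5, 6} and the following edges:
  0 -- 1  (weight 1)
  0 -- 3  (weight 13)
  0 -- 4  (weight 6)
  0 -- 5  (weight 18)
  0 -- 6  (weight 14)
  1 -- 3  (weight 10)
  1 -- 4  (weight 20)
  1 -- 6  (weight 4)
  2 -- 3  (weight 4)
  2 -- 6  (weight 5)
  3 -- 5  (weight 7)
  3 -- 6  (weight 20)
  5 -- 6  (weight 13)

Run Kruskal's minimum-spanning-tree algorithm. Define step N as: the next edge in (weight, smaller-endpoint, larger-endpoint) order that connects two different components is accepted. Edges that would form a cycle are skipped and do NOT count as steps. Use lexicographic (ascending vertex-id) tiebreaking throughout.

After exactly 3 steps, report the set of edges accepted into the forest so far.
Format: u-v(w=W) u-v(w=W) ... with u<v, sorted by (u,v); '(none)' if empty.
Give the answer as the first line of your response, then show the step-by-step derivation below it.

0-1(w=1) 1-6(w=4) 2-3(w=4)

step 1: add edge 0-1 (w=1); MST = {0-1(w=1)}
step 2: add edge 1-6 (w=4); MST = {0-1(w=1) 1-6(w=4)}
step 3: add edge 2-3 (w=4); MST = {0-1(w=1) 1-6(w=4) 2-3(w=4)}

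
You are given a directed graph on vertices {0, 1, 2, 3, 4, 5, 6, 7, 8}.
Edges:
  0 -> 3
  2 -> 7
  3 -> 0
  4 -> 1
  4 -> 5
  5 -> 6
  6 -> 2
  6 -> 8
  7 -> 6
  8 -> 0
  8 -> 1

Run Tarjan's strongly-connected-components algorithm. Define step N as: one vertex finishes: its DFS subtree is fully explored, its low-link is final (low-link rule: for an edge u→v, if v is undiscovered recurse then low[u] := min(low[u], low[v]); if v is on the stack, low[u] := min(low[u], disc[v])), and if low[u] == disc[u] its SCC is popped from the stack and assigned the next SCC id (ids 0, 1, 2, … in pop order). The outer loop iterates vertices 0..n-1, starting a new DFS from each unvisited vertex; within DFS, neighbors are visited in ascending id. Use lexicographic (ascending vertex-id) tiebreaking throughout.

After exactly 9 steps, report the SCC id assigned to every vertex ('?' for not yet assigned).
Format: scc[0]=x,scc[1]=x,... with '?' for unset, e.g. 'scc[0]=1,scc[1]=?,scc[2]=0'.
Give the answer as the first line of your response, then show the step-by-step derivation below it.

scc[0]=0,scc[1]=1,scc[2]=3,scc[3]=0,scc[4]=5,scc[5]=4,scc[6]=3,scc[7]=3,scc[8]=2

step 1: low=(low[0]=0,low[1]=?,low[2]=?,low[3]=0,low[4]=?,low[5]=?,low[6]=?,low[7]=?,low[8]=?); scc=(scc[0]=?,scc[1]=?,scc[2]=?,scc[3]=?,scc[4]=?,scc[5]=?,scc[6]=?,scc[7]=?,scc[8]=?)
step 2: low=(low[0]=0,low[1]=?,low[2]=?,low[3]=0,low[4]=?,low[5]=?,low[6]=?,low[7]=?,low[8]=?); scc=(scc[0]=0,scc[1]=?,scc[2]=?,scc[3]=0,scc[4]=?,scc[5]=?,scc[6]=?,scc[7]=?,scc[8]=?)
step 3: low=(low[0]=0,low[1]=2,low[2]=?,low[3]=0,low[4]=?,low[5]=?,low[6]=?,low[7]=?,low[8]=?); scc=(scc[0]=0,scc[1]=1,scc[2]=?,scc[3]=0,scc[4]=?,scc[5]=?,scc[6]=?,scc[7]=?,scc[8]=?)
step 4: low=(low[0]=0,low[1]=2,low[2]=3,low[3]=0,low[4]=?,low[5]=?,low[6]=3,low[7]=4,low[8]=6); scc=(scc[0]=0,scc[1]=1,scc[2]=?,scc[3]=0,scc[4]=?,scc[5]=?,scc[6]=?,scc[7]=?,scc[8]=2)
step 5: low=(low[0]=0,low[1]=2,low[2]=3,low[3]=0,low[4]=?,low[5]=?,low[6]=3,low[7]=4,low[8]=6); scc=(scc[0]=0,scc[1]=1,scc[2]=?,scc[3]=0,scc[4]=?,scc[5]=?,scc[6]=?,scc[7]=?,scc[8]=2)
step 6: low=(low[0]=0,low[1]=2,low[2]=3,low[3]=0,low[4]=?,low[5]=?,low[6]=3,low[7]=3,low[8]=6); scc=(scc[0]=0,scc[1]=1,scc[2]=?,scc[3]=0,scc[4]=?,scc[5]=?,scc[6]=?,scc[7]=?,scc[8]=2)
step 7: low=(low[0]=0,low[1]=2,low[2]=3,low[3]=0,low[4]=?,low[5]=?,low[6]=3,low[7]=3,low[8]=6); scc=(scc[0]=0,scc[1]=1,scc[2]=3,scc[3]=0,scc[4]=?,scc[5]=?,scc[6]=3,scc[7]=3,scc[8]=2)
step 8: low=(low[0]=0,low[1]=2,low[2]=3,low[3]=0,low[4]=7,low[5]=8,low[6]=3,low[7]=3,low[8]=6); scc=(scc[0]=0,scc[1]=1,scc[2]=3,scc[3]=0,scc[4]=?,scc[5]=4,scc[6]=3,scc[7]=3,scc[8]=2)
step 9: low=(low[0]=0,low[1]=2,low[2]=3,low[3]=0,low[4]=7,low[5]=8,low[6]=3,low[7]=3,low[8]=6); scc=(scc[0]=0,scc[1]=1,scc[2]=3,scc[3]=0,scc[4]=5,scc[5]=4,scc[6]=3,scc[7]=3,scc[8]=2)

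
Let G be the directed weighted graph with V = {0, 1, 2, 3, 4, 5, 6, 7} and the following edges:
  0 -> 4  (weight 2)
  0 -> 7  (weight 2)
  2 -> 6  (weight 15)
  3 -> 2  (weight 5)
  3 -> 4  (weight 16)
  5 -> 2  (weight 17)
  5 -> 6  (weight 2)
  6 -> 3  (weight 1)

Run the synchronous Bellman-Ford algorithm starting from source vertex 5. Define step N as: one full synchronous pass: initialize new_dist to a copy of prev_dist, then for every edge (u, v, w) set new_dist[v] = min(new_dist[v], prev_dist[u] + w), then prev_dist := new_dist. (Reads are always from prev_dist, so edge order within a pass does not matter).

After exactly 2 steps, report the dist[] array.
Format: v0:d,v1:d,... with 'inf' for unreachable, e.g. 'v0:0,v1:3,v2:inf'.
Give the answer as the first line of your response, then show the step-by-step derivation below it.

v0:inf,v1:inf,v2:17,v3:3,v4:inf,v5:0,v6:2,v7:inf

step 1: dist = v0:inf,v1:inf,v2:17,v3:inf,v4:inf,v5:0,v6:2,v7:inf
step 2: dist = v0:inf,v1:inf,v2:17,v3:3,v4:inf,v5:0,v6:2,v7:inf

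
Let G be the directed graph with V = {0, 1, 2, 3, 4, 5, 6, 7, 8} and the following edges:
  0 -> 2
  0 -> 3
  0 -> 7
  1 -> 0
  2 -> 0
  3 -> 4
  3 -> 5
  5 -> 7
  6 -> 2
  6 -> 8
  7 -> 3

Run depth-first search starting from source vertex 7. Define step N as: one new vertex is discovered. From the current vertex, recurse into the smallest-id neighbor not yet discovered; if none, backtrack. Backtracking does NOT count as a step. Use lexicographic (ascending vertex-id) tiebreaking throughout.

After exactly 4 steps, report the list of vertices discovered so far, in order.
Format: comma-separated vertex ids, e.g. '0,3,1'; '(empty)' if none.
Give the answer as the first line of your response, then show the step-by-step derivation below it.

7,3,4,5

step 1: discover 7; path=7; order=7
step 2: discover 3; path=7>3; order=7,3
step 3: discover 4; path=7>3>4; order=7,3,4
step 4: discover 5; path=7>3>5; order=7,3,4,5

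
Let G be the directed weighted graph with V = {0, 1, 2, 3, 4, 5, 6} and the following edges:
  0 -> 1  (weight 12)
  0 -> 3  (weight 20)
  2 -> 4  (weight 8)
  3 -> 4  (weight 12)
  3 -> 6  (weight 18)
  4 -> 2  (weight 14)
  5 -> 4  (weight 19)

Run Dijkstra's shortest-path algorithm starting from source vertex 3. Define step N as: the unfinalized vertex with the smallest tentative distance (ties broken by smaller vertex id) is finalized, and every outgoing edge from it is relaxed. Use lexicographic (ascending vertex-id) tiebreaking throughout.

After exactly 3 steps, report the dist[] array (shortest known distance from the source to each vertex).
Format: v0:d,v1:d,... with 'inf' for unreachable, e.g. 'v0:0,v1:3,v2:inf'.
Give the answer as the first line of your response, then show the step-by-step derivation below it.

v0:inf,v1:inf,v2:26,v3:0,v4:12,v5:inf,v6:18

step 1: dist = v0:inf,v1:inf,v2:inf,v3:0,v4:12,v5:inf,v6:18
step 2: dist = v0:inf,v1:inf,v2:26,v3:0,v4:12,v5:inf,v6:18
step 3: dist = v0:inf,v1:inf,v2:26,v3:0,v4:12,v5:inf,v6:18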